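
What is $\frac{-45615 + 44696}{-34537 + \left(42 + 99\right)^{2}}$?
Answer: $\frac{919}{14656} \approx 0.062705$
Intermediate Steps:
$\frac{-45615 + 44696}{-34537 + \left(42 + 99\right)^{2}} = - \frac{919}{-34537 + 141^{2}} = - \frac{919}{-34537 + 19881} = - \frac{919}{-14656} = \left(-919\right) \left(- \frac{1}{14656}\right) = \frac{919}{14656}$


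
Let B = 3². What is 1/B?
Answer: ⅑ ≈ 0.11111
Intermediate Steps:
B = 9
1/B = 1/9 = ⅑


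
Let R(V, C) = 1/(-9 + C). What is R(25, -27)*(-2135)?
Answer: 2135/36 ≈ 59.306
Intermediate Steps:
R(25, -27)*(-2135) = -2135/(-9 - 27) = -2135/(-36) = -1/36*(-2135) = 2135/36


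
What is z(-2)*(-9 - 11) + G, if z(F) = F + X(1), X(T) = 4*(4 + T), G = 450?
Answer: 90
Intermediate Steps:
X(T) = 16 + 4*T
z(F) = 20 + F (z(F) = F + (16 + 4*1) = F + (16 + 4) = F + 20 = 20 + F)
z(-2)*(-9 - 11) + G = (20 - 2)*(-9 - 11) + 450 = 18*(-20) + 450 = -360 + 450 = 90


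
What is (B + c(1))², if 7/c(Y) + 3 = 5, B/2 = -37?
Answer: 19881/4 ≈ 4970.3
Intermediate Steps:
B = -74 (B = 2*(-37) = -74)
c(Y) = 7/2 (c(Y) = 7/(-3 + 5) = 7/2)
(B + c(1))² = (-74 + 7/2)² = (-141/2)² = 19881/4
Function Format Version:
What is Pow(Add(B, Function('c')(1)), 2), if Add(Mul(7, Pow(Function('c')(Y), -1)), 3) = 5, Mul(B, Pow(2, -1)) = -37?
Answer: Rational(19881, 4) ≈ 4970.3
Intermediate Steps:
B = -74 (B = Mul(2, -37) = -74)
Function('c')(Y) = Rational(7, 2) (Function('c')(Y) = Mul(7, Pow(Add(-3, 5), -1)) = Mul(7, Pow(2, -1)) = Mul(7, Rational(1, 2)) = Rational(7, 2))
Pow(Add(B, Function('c')(1)), 2) = Pow(Add(-74, Rational(7, 2)), 2) = Pow(Rational(-141, 2), 2) = Rational(19881, 4)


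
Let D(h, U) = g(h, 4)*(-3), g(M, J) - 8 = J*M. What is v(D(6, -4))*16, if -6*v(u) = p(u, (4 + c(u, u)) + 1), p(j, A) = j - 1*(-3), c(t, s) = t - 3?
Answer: 248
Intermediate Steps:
g(M, J) = 8 + J*M
c(t, s) = -3 + t
D(h, U) = -24 - 12*h (D(h, U) = (8 + 4*h)*(-3) = -24 - 12*h)
p(j, A) = 3 + j (p(j, A) = j + 3 = 3 + j)
v(u) = -1/2 - u/6 (v(u) = -(3 + u)/6 = -1/2 - u/6)
v(D(6, -4))*16 = (-1/2 - (-24 - 12*6)/6)*16 = (-1/2 - (-24 - 72)/6)*16 = (-1/2 - 1/6*(-96))*16 = (-1/2 + 16)*16 = (31/2)*16 = 248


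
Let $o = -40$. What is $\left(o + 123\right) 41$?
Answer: $3403$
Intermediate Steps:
$\left(o + 123\right) 41 = \left(-40 + 123\right) 41 = 83 \cdot 41 = 3403$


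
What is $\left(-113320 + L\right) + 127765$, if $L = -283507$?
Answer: $-269062$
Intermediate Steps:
$\left(-113320 + L\right) + 127765 = \left(-113320 - 283507\right) + 127765 = -396827 + 127765 = -269062$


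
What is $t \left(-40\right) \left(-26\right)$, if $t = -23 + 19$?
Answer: $-4160$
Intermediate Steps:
$t = -4$
$t \left(-40\right) \left(-26\right) = \left(-4\right) \left(-40\right) \left(-26\right) = 160 \left(-26\right) = -4160$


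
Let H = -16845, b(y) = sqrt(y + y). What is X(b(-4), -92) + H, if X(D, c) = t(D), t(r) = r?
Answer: -16845 + 2*I*sqrt(2) ≈ -16845.0 + 2.8284*I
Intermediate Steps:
b(y) = sqrt(2)*sqrt(y) (b(y) = sqrt(2*y) = sqrt(2)*sqrt(y))
X(D, c) = D
X(b(-4), -92) + H = sqrt(2)*sqrt(-4) - 16845 = sqrt(2)*(2*I) - 16845 = 2*I*sqrt(2) - 16845 = -16845 + 2*I*sqrt(2)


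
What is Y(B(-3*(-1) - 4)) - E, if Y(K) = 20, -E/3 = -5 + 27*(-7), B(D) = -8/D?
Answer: -562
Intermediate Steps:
E = 582 (E = -3*(-5 + 27*(-7)) = -3*(-5 - 189) = -3*(-194) = 582)
Y(B(-3*(-1) - 4)) - E = 20 - 1*582 = 20 - 582 = -562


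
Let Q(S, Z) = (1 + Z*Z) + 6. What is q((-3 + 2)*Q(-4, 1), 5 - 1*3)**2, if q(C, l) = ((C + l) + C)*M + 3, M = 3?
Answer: 1521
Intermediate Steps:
Q(S, Z) = 7 + Z**2 (Q(S, Z) = (1 + Z**2) + 6 = 7 + Z**2)
q(C, l) = 3 + 3*l + 6*C (q(C, l) = ((C + l) + C)*3 + 3 = (l + 2*C)*3 + 3 = (3*l + 6*C) + 3 = 3 + 3*l + 6*C)
q((-3 + 2)*Q(-4, 1), 5 - 1*3)**2 = (3 + 3*(5 - 1*3) + 6*((-3 + 2)*(7 + 1**2)))**2 = (3 + 3*(5 - 3) + 6*(-(7 + 1)))**2 = (3 + 3*2 + 6*(-1*8))**2 = (3 + 6 + 6*(-8))**2 = (3 + 6 - 48)**2 = (-39)**2 = 1521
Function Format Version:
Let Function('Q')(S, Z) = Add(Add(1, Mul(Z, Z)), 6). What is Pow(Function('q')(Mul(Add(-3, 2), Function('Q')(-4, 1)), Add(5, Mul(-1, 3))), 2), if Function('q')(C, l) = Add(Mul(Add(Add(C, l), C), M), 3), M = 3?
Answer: 1521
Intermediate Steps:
Function('Q')(S, Z) = Add(7, Pow(Z, 2)) (Function('Q')(S, Z) = Add(Add(1, Pow(Z, 2)), 6) = Add(7, Pow(Z, 2)))
Function('q')(C, l) = Add(3, Mul(3, l), Mul(6, C)) (Function('q')(C, l) = Add(Mul(Add(Add(C, l), C), 3), 3) = Add(Mul(Add(l, Mul(2, C)), 3), 3) = Add(Add(Mul(3, l), Mul(6, C)), 3) = Add(3, Mul(3, l), Mul(6, C)))
Pow(Function('q')(Mul(Add(-3, 2), Function('Q')(-4, 1)), Add(5, Mul(-1, 3))), 2) = Pow(Add(3, Mul(3, Add(5, Mul(-1, 3))), Mul(6, Mul(Add(-3, 2), Add(7, Pow(1, 2))))), 2) = Pow(Add(3, Mul(3, Add(5, -3)), Mul(6, Mul(-1, Add(7, 1)))), 2) = Pow(Add(3, Mul(3, 2), Mul(6, Mul(-1, 8))), 2) = Pow(Add(3, 6, Mul(6, -8)), 2) = Pow(Add(3, 6, -48), 2) = Pow(-39, 2) = 1521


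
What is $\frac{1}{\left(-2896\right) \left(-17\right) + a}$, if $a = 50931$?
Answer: $\frac{1}{100163} \approx 9.9837 \cdot 10^{-6}$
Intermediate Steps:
$\frac{1}{\left(-2896\right) \left(-17\right) + a} = \frac{1}{\left(-2896\right) \left(-17\right) + 50931} = \frac{1}{49232 + 50931} = \frac{1}{100163}$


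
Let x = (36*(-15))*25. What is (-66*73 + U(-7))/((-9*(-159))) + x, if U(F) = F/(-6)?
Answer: -115939901/8586 ≈ -13503.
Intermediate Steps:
U(F) = -F/6 (U(F) = F*(-⅙) = -F/6)
x = -13500 (x = -540*25 = -13500)
(-66*73 + U(-7))/((-9*(-159))) + x = (-66*73 - ⅙*(-7))/((-9*(-159))) - 13500 = (-4818 + 7/6)/1431 - 13500 = -28901/6*1/1431 - 13500 = -28901/8586 - 13500 = -115939901/8586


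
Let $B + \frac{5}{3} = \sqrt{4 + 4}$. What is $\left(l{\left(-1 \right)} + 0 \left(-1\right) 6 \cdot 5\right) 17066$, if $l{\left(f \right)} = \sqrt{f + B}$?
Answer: $\frac{17066 \sqrt{-24 + 18 \sqrt{2}}}{3} \approx 6863.9$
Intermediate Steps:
$B = - \frac{5}{3} + 2 \sqrt{2}$ ($B = - \frac{5}{3} + \sqrt{4 + 4} = - \frac{5}{3} + \sqrt{8} = - \frac{5}{3} + 2 \sqrt{2} \approx 1.1618$)
$l{\left(f \right)} = \sqrt{- \frac{5}{3} + f + 2 \sqrt{2}}$ ($l{\left(f \right)} = \sqrt{f - \left(\frac{5}{3} - 2 \sqrt{2}\right)} = \sqrt{- \frac{5}{3} + f + 2 \sqrt{2}}$)
$\left(l{\left(-1 \right)} + 0 \left(-1\right) 6 \cdot 5\right) 17066 = \left(\frac{\sqrt{-15 + 9 \left(-1\right) + 18 \sqrt{2}}}{3} + 0 \left(-1\right) 6 \cdot 5\right) 17066 = \left(\frac{\sqrt{-15 - 9 + 18 \sqrt{2}}}{3} + 0 \left(\left(-6\right) 5\right)\right) 17066 = \left(\frac{\sqrt{-24 + 18 \sqrt{2}}}{3} + 0 \left(-30\right)\right) 17066 = \left(\frac{\sqrt{-24 + 18 \sqrt{2}}}{3} + 0\right) 17066 = \frac{\sqrt{-24 + 18 \sqrt{2}}}{3} \cdot 17066 = \frac{17066 \sqrt{-24 + 18 \sqrt{2}}}{3}$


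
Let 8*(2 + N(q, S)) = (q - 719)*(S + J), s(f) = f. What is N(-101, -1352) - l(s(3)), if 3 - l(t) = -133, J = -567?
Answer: 393119/2 ≈ 1.9656e+5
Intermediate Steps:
l(t) = 136 (l(t) = 3 - 1*(-133) = 3 + 133 = 136)
N(q, S) = -2 + (-719 + q)*(-567 + S)/8 (N(q, S) = -2 + ((q - 719)*(S - 567))/8 = -2 + ((-719 + q)*(-567 + S))/8 = -2 + (-719 + q)*(-567 + S)/8)
N(-101, -1352) - l(s(3)) = (407657/8 - 719/8*(-1352) - 567/8*(-101) + (⅛)*(-1352)*(-101)) - 1*136 = (407657/8 + 121511 + 57267/8 + 17069) - 136 = 393391/2 - 136 = 393119/2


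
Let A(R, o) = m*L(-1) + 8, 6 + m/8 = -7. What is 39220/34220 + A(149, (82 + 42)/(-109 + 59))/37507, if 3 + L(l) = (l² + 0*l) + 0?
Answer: 73920803/64174477 ≈ 1.1519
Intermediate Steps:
m = -104 (m = -48 + 8*(-7) = -48 - 56 = -104)
L(l) = -3 + l² (L(l) = -3 + ((l² + 0*l) + 0) = -3 + ((l² + 0) + 0) = -3 + (l² + 0) = -3 + l²)
A(R, o) = 216 (A(R, o) = -104*(-3 + (-1)²) + 8 = -104*(-3 + 1) + 8 = -104*(-2) + 8 = 208 + 8 = 216)
39220/34220 + A(149, (82 + 42)/(-109 + 59))/37507 = 39220/34220 + 216/37507 = 39220*(1/34220) + 216*(1/37507) = 1961/1711 + 216/37507 = 73920803/64174477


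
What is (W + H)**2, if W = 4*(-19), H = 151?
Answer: 5625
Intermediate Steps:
W = -76
(W + H)**2 = (-76 + 151)**2 = 75**2 = 5625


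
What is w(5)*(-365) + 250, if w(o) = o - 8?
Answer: 1345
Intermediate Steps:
w(o) = -8 + o
w(5)*(-365) + 250 = (-8 + 5)*(-365) + 250 = -3*(-365) + 250 = 1095 + 250 = 1345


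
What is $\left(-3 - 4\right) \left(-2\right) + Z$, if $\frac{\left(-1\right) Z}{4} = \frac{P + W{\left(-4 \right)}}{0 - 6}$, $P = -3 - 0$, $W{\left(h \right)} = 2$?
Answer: $\frac{40}{3} \approx 13.333$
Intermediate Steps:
$P = -3$ ($P = -3 + 0 = -3$)
$Z = - \frac{2}{3}$ ($Z = - 4 \frac{-3 + 2}{0 - 6} = - 4 \left(- \frac{1}{-6}\right) = - 4 \left(\left(-1\right) \left(- \frac{1}{6}\right)\right) = \left(-4\right) \frac{1}{6} = - \frac{2}{3} \approx -0.66667$)
$\left(-3 - 4\right) \left(-2\right) + Z = \left(-3 - 4\right) \left(-2\right) - \frac{2}{3} = \left(-7\right) \left(-2\right) - \frac{2}{3} = 14 - \frac{2}{3} = \frac{40}{3}$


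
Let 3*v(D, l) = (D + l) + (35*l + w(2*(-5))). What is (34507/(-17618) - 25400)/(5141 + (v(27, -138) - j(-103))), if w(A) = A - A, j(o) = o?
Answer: -447531707/63371946 ≈ -7.0620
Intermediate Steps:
w(A) = 0
v(D, l) = 12*l + D/3 (v(D, l) = ((D + l) + (35*l + 0))/3 = ((D + l) + 35*l)/3 = (D + 36*l)/3 = 12*l + D/3)
(34507/(-17618) - 25400)/(5141 + (v(27, -138) - j(-103))) = (34507/(-17618) - 25400)/(5141 + ((12*(-138) + (⅓)*27) - 1*(-103))) = (34507*(-1/17618) - 25400)/(5141 + ((-1656 + 9) + 103)) = (-34507/17618 - 25400)/(5141 + (-1647 + 103)) = -447531707/(17618*(5141 - 1544)) = -447531707/17618/3597 = -447531707/17618*1/3597 = -447531707/63371946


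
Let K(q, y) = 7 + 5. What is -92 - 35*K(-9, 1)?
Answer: -512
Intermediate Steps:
K(q, y) = 12
-92 - 35*K(-9, 1) = -92 - 35*12 = -92 - 420 = -512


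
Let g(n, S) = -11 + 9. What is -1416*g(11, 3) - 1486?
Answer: 1346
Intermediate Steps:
g(n, S) = -2
-1416*g(11, 3) - 1486 = -1416*(-2) - 1486 = 2832 - 1486 = 1346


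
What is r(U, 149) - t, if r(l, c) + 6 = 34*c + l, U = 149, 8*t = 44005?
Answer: -2333/8 ≈ -291.63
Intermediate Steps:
t = 44005/8 (t = (⅛)*44005 = 44005/8 ≈ 5500.6)
r(l, c) = -6 + l + 34*c (r(l, c) = -6 + (34*c + l) = -6 + (l + 34*c) = -6 + l + 34*c)
r(U, 149) - t = (-6 + 149 + 34*149) - 1*44005/8 = (-6 + 149 + 5066) - 44005/8 = 5209 - 44005/8 = -2333/8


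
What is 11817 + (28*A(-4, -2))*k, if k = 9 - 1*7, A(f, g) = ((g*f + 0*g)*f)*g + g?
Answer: 15289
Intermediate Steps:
A(f, g) = g + f²*g² (A(f, g) = ((f*g + 0)*f)*g + g = ((f*g)*f)*g + g = (g*f²)*g + g = f²*g² + g = g + f²*g²)
k = 2 (k = 9 - 7 = 2)
11817 + (28*A(-4, -2))*k = 11817 + (28*(-2*(1 - 2*(-4)²)))*2 = 11817 + (28*(-2*(1 - 2*16)))*2 = 11817 + (28*(-2*(1 - 32)))*2 = 11817 + (28*(-2*(-31)))*2 = 11817 + (28*62)*2 = 11817 + 1736*2 = 11817 + 3472 = 15289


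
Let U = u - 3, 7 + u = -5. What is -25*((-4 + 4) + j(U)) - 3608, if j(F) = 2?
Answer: -3658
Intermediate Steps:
u = -12 (u = -7 - 5 = -12)
U = -15 (U = -12 - 3 = -15)
-25*((-4 + 4) + j(U)) - 3608 = -25*((-4 + 4) + 2) - 3608 = -25*(0 + 2) - 3608 = -25*2 - 3608 = -50 - 3608 = -3658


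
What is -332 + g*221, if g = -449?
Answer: -99561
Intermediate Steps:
-332 + g*221 = -332 - 449*221 = -332 - 99229 = -99561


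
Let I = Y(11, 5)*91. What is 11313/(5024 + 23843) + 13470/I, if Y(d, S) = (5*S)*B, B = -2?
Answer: -33736434/13134485 ≈ -2.5685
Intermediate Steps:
Y(d, S) = -10*S (Y(d, S) = (5*S)*(-2) = -10*S)
I = -4550 (I = -10*5*91 = -50*91 = -4550)
11313/(5024 + 23843) + 13470/I = 11313/(5024 + 23843) + 13470/(-4550) = 11313/28867 + 13470*(-1/4550) = 11313*(1/28867) - 1347/455 = 11313/28867 - 1347/455 = -33736434/13134485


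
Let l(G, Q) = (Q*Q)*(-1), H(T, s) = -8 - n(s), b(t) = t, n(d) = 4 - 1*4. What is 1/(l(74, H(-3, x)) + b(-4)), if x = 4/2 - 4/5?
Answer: -1/68 ≈ -0.014706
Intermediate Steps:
n(d) = 0 (n(d) = 4 - 4 = 0)
x = 6/5 (x = 4*(1/2) - 4*1/5 = 2 - 4/5 = 6/5 ≈ 1.2000)
H(T, s) = -8 (H(T, s) = -8 - 1*0 = -8 + 0 = -8)
l(G, Q) = -Q**2 (l(G, Q) = Q**2*(-1) = -Q**2)
1/(l(74, H(-3, x)) + b(-4)) = 1/(-1*(-8)**2 - 4) = 1/(-1*64 - 4) = 1/(-64 - 4) = 1/(-68) = -1/68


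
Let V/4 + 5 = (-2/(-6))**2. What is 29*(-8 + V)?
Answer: -7192/9 ≈ -799.11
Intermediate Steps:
V = -176/9 (V = -20 + 4*(-2/(-6))**2 = -20 + 4*(-2*(-1/6))**2 = -20 + 4*(1/3)**2 = -20 + 4*(1/9) = -20 + 4/9 = -176/9 ≈ -19.556)
29*(-8 + V) = 29*(-8 - 176/9) = 29*(-248/9) = -7192/9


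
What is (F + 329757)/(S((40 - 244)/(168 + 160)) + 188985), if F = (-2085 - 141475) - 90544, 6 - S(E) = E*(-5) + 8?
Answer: 7843546/15496351 ≈ 0.50615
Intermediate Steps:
S(E) = -2 + 5*E (S(E) = 6 - (E*(-5) + 8) = 6 - (-5*E + 8) = 6 - (8 - 5*E) = 6 + (-8 + 5*E) = -2 + 5*E)
F = -234104 (F = -143560 - 90544 = -234104)
(F + 329757)/(S((40 - 244)/(168 + 160)) + 188985) = (-234104 + 329757)/((-2 + 5*((40 - 244)/(168 + 160))) + 188985) = 95653/((-2 + 5*(-204/328)) + 188985) = 95653/((-2 + 5*(-204*1/328)) + 188985) = 95653/((-2 + 5*(-51/82)) + 188985) = 95653/((-2 - 255/82) + 188985) = 95653/(-419/82 + 188985) = 95653/(15496351/82) = 95653*(82/15496351) = 7843546/15496351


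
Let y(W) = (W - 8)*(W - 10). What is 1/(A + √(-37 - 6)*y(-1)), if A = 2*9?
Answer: 2/46863 - 11*I*√43/46863 ≈ 4.2678e-5 - 0.0015392*I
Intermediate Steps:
A = 18
y(W) = (-10 + W)*(-8 + W) (y(W) = (-8 + W)*(-10 + W) = (-10 + W)*(-8 + W))
1/(A + √(-37 - 6)*y(-1)) = 1/(18 + √(-37 - 6)*(80 + (-1)² - 18*(-1))) = 1/(18 + √(-43)*(80 + 1 + 18)) = 1/(18 + (I*√43)*99) = 1/(18 + 99*I*√43)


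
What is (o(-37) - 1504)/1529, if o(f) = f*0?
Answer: -1504/1529 ≈ -0.98365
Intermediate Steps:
o(f) = 0
(o(-37) - 1504)/1529 = (0 - 1504)/1529 = -1504*1/1529 = -1504/1529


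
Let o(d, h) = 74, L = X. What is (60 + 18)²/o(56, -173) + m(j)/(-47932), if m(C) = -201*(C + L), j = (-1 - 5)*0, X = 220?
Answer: 36861321/443371 ≈ 83.139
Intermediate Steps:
L = 220
j = 0 (j = -6*0 = 0)
m(C) = -44220 - 201*C (m(C) = -201*(C + 220) = -201*(220 + C) = -44220 - 201*C)
(60 + 18)²/o(56, -173) + m(j)/(-47932) = (60 + 18)²/74 + (-44220 - 201*0)/(-47932) = 78²*(1/74) + (-44220 + 0)*(-1/47932) = 6084*(1/74) - 44220*(-1/47932) = 3042/37 + 11055/11983 = 36861321/443371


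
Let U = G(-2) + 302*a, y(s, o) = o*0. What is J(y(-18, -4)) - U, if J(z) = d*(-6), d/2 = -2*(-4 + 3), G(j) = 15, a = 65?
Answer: -19669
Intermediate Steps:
y(s, o) = 0
U = 19645 (U = 15 + 302*65 = 15 + 19630 = 19645)
d = 4 (d = 2*(-2*(-4 + 3)) = 2*(-2*(-1)) = 2*2 = 4)
J(z) = -24 (J(z) = 4*(-6) = -24)
J(y(-18, -4)) - U = -24 - 1*19645 = -24 - 19645 = -19669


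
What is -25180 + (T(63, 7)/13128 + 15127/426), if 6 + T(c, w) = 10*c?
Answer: -5859208415/233022 ≈ -25144.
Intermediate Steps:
T(c, w) = -6 + 10*c
-25180 + (T(63, 7)/13128 + 15127/426) = -25180 + ((-6 + 10*63)/13128 + 15127/426) = -25180 + ((-6 + 630)*(1/13128) + 15127*(1/426)) = -25180 + (624*(1/13128) + 15127/426) = -25180 + (26/547 + 15127/426) = -25180 + 8285545/233022 = -5859208415/233022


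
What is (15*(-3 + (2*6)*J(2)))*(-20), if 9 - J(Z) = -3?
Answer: -42300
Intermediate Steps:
J(Z) = 12 (J(Z) = 9 - 1*(-3) = 9 + 3 = 12)
(15*(-3 + (2*6)*J(2)))*(-20) = (15*(-3 + (2*6)*12))*(-20) = (15*(-3 + 12*12))*(-20) = (15*(-3 + 144))*(-20) = (15*141)*(-20) = 2115*(-20) = -42300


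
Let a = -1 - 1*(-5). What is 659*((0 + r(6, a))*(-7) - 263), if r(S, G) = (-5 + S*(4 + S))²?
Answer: -14127642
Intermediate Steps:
a = 4 (a = -1 + 5 = 4)
659*((0 + r(6, a))*(-7) - 263) = 659*((0 + (-5 + 6² + 4*6)²)*(-7) - 263) = 659*((0 + (-5 + 36 + 24)²)*(-7) - 263) = 659*((0 + 55²)*(-7) - 263) = 659*((0 + 3025)*(-7) - 263) = 659*(3025*(-7) - 263) = 659*(-21175 - 263) = 659*(-21438) = -14127642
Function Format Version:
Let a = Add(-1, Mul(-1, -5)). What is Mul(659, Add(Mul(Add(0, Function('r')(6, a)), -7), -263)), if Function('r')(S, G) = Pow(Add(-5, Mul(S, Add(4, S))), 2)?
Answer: -14127642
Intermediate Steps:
a = 4 (a = Add(-1, 5) = 4)
Mul(659, Add(Mul(Add(0, Function('r')(6, a)), -7), -263)) = Mul(659, Add(Mul(Add(0, Pow(Add(-5, Pow(6, 2), Mul(4, 6)), 2)), -7), -263)) = Mul(659, Add(Mul(Add(0, Pow(Add(-5, 36, 24), 2)), -7), -263)) = Mul(659, Add(Mul(Add(0, Pow(55, 2)), -7), -263)) = Mul(659, Add(Mul(Add(0, 3025), -7), -263)) = Mul(659, Add(Mul(3025, -7), -263)) = Mul(659, Add(-21175, -263)) = Mul(659, -21438) = -14127642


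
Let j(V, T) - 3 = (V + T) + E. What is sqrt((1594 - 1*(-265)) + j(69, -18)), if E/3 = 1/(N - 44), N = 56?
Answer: sqrt(7653)/2 ≈ 43.741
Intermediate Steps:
E = 1/4 (E = 3/(56 - 44) = 3/12 = 3*(1/12) = 1/4 ≈ 0.25000)
j(V, T) = 13/4 + T + V (j(V, T) = 3 + ((V + T) + 1/4) = 3 + ((T + V) + 1/4) = 3 + (1/4 + T + V) = 13/4 + T + V)
sqrt((1594 - 1*(-265)) + j(69, -18)) = sqrt((1594 - 1*(-265)) + (13/4 - 18 + 69)) = sqrt((1594 + 265) + 217/4) = sqrt(1859 + 217/4) = sqrt(7653/4) = sqrt(7653)/2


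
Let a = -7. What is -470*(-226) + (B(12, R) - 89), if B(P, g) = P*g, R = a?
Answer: 106047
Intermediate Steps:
R = -7
-470*(-226) + (B(12, R) - 89) = -470*(-226) + (12*(-7) - 89) = 106220 + (-84 - 89) = 106220 - 173 = 106047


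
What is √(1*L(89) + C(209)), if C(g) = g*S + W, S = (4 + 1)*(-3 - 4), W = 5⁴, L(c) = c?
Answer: I*√6601 ≈ 81.247*I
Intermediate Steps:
W = 625
S = -35 (S = 5*(-7) = -35)
C(g) = 625 - 35*g (C(g) = g*(-35) + 625 = -35*g + 625 = 625 - 35*g)
√(1*L(89) + C(209)) = √(1*89 + (625 - 35*209)) = √(89 + (625 - 7315)) = √(89 - 6690) = √(-6601) = I*√6601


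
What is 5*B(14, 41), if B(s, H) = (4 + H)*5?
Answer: 1125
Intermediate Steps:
B(s, H) = 20 + 5*H
5*B(14, 41) = 5*(20 + 5*41) = 5*(20 + 205) = 5*225 = 1125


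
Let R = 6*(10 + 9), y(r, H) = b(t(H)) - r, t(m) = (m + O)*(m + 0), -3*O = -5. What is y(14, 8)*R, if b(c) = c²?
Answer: 2040524/3 ≈ 6.8018e+5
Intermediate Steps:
O = 5/3 (O = -⅓*(-5) = 5/3 ≈ 1.6667)
t(m) = m*(5/3 + m) (t(m) = (m + 5/3)*(m + 0) = (5/3 + m)*m = m*(5/3 + m))
y(r, H) = -r + H²*(5 + 3*H)²/9 (y(r, H) = (H*(5 + 3*H)/3)² - r = H²*(5 + 3*H)²/9 - r = -r + H²*(5 + 3*H)²/9)
R = 114 (R = 6*19 = 114)
y(14, 8)*R = (-1*14 + (⅑)*8²*(5 + 3*8)²)*114 = (-14 + (⅑)*64*(5 + 24)²)*114 = (-14 + (⅑)*64*29²)*114 = (-14 + (⅑)*64*841)*114 = (-14 + 53824/9)*114 = (53698/9)*114 = 2040524/3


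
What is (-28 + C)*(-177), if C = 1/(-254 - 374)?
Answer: 3112545/628 ≈ 4956.3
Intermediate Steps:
C = -1/628 (C = 1/(-628) = -1/628 ≈ -0.0015924)
(-28 + C)*(-177) = (-28 - 1/628)*(-177) = -17585/628*(-177) = 3112545/628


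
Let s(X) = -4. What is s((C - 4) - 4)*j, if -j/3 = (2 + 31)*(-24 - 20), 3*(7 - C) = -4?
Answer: -17424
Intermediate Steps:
C = 25/3 (C = 7 - ⅓*(-4) = 7 + 4/3 = 25/3 ≈ 8.3333)
j = 4356 (j = -3*(2 + 31)*(-24 - 20) = -99*(-44) = -3*(-1452) = 4356)
s((C - 4) - 4)*j = -4*4356 = -17424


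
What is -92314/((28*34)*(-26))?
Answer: 46157/12376 ≈ 3.7296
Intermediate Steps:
-92314/((28*34)*(-26)) = -92314/(952*(-26)) = -92314/(-24752) = -92314*(-1/24752) = 46157/12376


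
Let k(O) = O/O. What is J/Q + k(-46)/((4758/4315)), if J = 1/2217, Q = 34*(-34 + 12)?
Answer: 1192604797/1315044588 ≈ 0.90689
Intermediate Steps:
Q = -748 (Q = 34*(-22) = -748)
J = 1/2217 ≈ 0.00045106
k(O) = 1
J/Q + k(-46)/((4758/4315)) = (1/2217)/(-748) + 1/(4758/4315) = (1/2217)*(-1/748) + 1/(4758*(1/4315)) = -1/1658316 + 1/(4758/4315) = -1/1658316 + 1*(4315/4758) = -1/1658316 + 4315/4758 = 1192604797/1315044588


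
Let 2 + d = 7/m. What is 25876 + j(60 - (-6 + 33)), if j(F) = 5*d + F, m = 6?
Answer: 155429/6 ≈ 25905.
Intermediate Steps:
d = -⅚ (d = -2 + 7/6 = -⅚ ≈ -0.83333)
j(F) = -25/6 + F (j(F) = 5*(-⅚) + F = -25/6 + F)
25876 + j(60 - (-6 + 33)) = 25876 + (-25/6 + (60 - (-6 + 33))) = 25876 + (-25/6 + (60 - 1*27)) = 25876 + (-25/6 + (60 - 27)) = 25876 + (-25/6 + 33) = 25876 + 173/6 = 155429/6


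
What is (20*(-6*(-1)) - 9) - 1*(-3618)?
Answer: 3729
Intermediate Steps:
(20*(-6*(-1)) - 9) - 1*(-3618) = (20*6 - 9) + 3618 = (120 - 9) + 3618 = 111 + 3618 = 3729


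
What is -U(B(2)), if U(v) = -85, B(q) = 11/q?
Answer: 85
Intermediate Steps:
-U(B(2)) = -1*(-85) = 85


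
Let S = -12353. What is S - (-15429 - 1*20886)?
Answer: 23962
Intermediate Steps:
S - (-15429 - 1*20886) = -12353 - (-15429 - 1*20886) = -12353 - (-15429 - 20886) = -12353 - 1*(-36315) = -12353 + 36315 = 23962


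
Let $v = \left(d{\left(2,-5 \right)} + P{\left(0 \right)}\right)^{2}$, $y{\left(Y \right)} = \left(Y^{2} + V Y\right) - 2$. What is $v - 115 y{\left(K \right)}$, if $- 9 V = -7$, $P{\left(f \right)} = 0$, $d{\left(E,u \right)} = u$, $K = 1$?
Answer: $\frac{455}{9} \approx 50.556$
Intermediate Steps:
$V = \frac{7}{9}$ ($V = \left(- \frac{1}{9}\right) \left(-7\right) = \frac{7}{9} \approx 0.77778$)
$y{\left(Y \right)} = -2 + Y^{2} + \frac{7 Y}{9}$ ($y{\left(Y \right)} = \left(Y^{2} + \frac{7 Y}{9}\right) - 2 = -2 + Y^{2} + \frac{7 Y}{9}$)
$v = 25$ ($v = \left(-5 + 0\right)^{2} = \left(-5\right)^{2} = 25$)
$v - 115 y{\left(K \right)} = 25 - 115 \left(-2 + 1^{2} + \frac{7}{9} \cdot 1\right) = 25 - 115 \left(-2 + 1 + \frac{7}{9}\right) = 25 - - \frac{230}{9} = 25 + \frac{230}{9} = \frac{455}{9}$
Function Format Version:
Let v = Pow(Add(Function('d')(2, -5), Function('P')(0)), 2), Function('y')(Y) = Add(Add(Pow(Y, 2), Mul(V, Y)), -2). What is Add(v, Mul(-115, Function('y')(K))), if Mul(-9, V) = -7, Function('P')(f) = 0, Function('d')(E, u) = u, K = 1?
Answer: Rational(455, 9) ≈ 50.556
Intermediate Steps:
V = Rational(7, 9) (V = Mul(Rational(-1, 9), -7) = Rational(7, 9) ≈ 0.77778)
Function('y')(Y) = Add(-2, Pow(Y, 2), Mul(Rational(7, 9), Y)) (Function('y')(Y) = Add(Add(Pow(Y, 2), Mul(Rational(7, 9), Y)), -2) = Add(-2, Pow(Y, 2), Mul(Rational(7, 9), Y)))
v = 25 (v = Pow(Add(-5, 0), 2) = Pow(-5, 2) = 25)
Add(v, Mul(-115, Function('y')(K))) = Add(25, Mul(-115, Add(-2, Pow(1, 2), Mul(Rational(7, 9), 1)))) = Add(25, Mul(-115, Add(-2, 1, Rational(7, 9)))) = Add(25, Mul(-115, Rational(-2, 9))) = Add(25, Rational(230, 9)) = Rational(455, 9)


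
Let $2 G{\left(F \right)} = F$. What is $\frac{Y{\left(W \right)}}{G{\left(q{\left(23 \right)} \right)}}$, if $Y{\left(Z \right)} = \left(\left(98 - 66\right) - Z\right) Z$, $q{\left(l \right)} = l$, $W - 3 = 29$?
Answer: $0$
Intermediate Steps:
$W = 32$ ($W = 3 + 29 = 32$)
$G{\left(F \right)} = \frac{F}{2}$
$Y{\left(Z \right)} = Z \left(32 - Z\right)$ ($Y{\left(Z \right)} = \left(\left(98 - 66\right) - Z\right) Z = \left(32 - Z\right) Z = Z \left(32 - Z\right)$)
$\frac{Y{\left(W \right)}}{G{\left(q{\left(23 \right)} \right)}} = \frac{32 \left(32 - 32\right)}{\frac{1}{2} \cdot 23} = \frac{32 \left(32 - 32\right)}{\frac{23}{2}} = 32 \cdot 0 \cdot \frac{2}{23} = 0 \cdot \frac{2}{23} = 0$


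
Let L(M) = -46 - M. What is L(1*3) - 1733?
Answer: -1782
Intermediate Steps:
L(1*3) - 1733 = (-46 - 3) - 1733 = -49 - 1733 = -1782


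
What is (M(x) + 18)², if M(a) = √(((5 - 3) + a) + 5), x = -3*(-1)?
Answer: (18 + √10)² ≈ 447.84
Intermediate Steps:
x = 3
M(a) = √(7 + a) (M(a) = √((2 + a) + 5) = √(7 + a))
(M(x) + 18)² = (√(7 + 3) + 18)² = (√10 + 18)² = (18 + √10)²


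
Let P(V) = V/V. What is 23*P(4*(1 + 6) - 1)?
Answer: 23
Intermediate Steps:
P(V) = 1
23*P(4*(1 + 6) - 1) = 23*1 = 23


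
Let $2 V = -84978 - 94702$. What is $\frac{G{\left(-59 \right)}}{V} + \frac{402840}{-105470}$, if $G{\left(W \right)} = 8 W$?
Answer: $- \frac{451767047}{118442810} \approx -3.8142$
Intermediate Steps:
$V = -89840$ ($V = \frac{-84978 - 94702}{2} = \frac{1}{2} \left(-179680\right) = -89840$)
$\frac{G{\left(-59 \right)}}{V} + \frac{402840}{-105470} = \frac{8 \left(-59\right)}{-89840} + \frac{402840}{-105470} = \left(-472\right) \left(- \frac{1}{89840}\right) + 402840 \left(- \frac{1}{105470}\right) = \frac{59}{11230} - \frac{40284}{10547} = - \frac{451767047}{118442810}$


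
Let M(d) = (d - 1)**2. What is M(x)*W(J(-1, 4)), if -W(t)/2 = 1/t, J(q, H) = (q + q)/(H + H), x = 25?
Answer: 4608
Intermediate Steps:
M(d) = (-1 + d)**2
J(q, H) = q/H (J(q, H) = (2*q)/((2*H)) = (2*q)*(1/(2*H)) = q/H)
W(t) = -2/t
M(x)*W(J(-1, 4)) = (-1 + 25)**2*(-2/((-1/4))) = 24**2*(-2/((-1*1/4))) = 576*(-2/(-1/4)) = 576*(-2*(-4)) = 576*8 = 4608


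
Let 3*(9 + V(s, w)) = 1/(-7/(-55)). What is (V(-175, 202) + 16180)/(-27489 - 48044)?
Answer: -339646/1586193 ≈ -0.21413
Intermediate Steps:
V(s, w) = -134/21 (V(s, w) = -9 + 1/(3*((-7/(-55)))) = -9 + 1/(3*((-7*(-1/55)))) = -9 + 1/(3*(7/55)) = -9 + (⅓)*(55/7) = -9 + 55/21 = -134/21)
(V(-175, 202) + 16180)/(-27489 - 48044) = (-134/21 + 16180)/(-27489 - 48044) = (339646/21)/(-75533) = (339646/21)*(-1/75533) = -339646/1586193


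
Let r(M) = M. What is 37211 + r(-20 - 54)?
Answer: 37137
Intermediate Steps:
37211 + r(-20 - 54) = 37211 + (-20 - 54) = 37211 - 74 = 37137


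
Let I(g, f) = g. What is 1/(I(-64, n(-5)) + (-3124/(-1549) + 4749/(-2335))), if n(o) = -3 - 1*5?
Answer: -3616915/231544221 ≈ -0.015621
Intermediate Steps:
n(o) = -8 (n(o) = -3 - 5 = -8)
1/(I(-64, n(-5)) + (-3124/(-1549) + 4749/(-2335))) = 1/(-64 + (-3124/(-1549) + 4749/(-2335))) = 1/(-64 + (-3124*(-1/1549) + 4749*(-1/2335))) = 1/(-64 + (3124/1549 - 4749/2335)) = 1/(-64 - 61661/3616915) = 1/(-231544221/3616915) = -3616915/231544221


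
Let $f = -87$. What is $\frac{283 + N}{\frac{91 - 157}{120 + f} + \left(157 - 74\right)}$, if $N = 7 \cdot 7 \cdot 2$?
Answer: $\frac{127}{27} \approx 4.7037$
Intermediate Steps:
$N = 98$ ($N = 49 \cdot 2 = 98$)
$\frac{283 + N}{\frac{91 - 157}{120 + f} + \left(157 - 74\right)} = \frac{283 + 98}{\frac{91 - 157}{120 - 87} + \left(157 - 74\right)} = \frac{381}{- \frac{66}{33} + 83} = \frac{381}{\left(-66\right) \frac{1}{33} + 83} = \frac{381}{-2 + 83} = \frac{381}{81} = 381 \cdot \frac{1}{81} = \frac{127}{27}$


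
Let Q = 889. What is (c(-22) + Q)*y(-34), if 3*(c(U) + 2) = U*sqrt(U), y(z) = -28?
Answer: -24836 + 616*I*sqrt(22)/3 ≈ -24836.0 + 963.1*I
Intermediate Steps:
c(U) = -2 + U**(3/2)/3 (c(U) = -2 + (U*sqrt(U))/3 = -2 + U**(3/2)/3)
(c(-22) + Q)*y(-34) = ((-2 + (-22)**(3/2)/3) + 889)*(-28) = ((-2 + (-22*I*sqrt(22))/3) + 889)*(-28) = ((-2 - 22*I*sqrt(22)/3) + 889)*(-28) = (887 - 22*I*sqrt(22)/3)*(-28) = -24836 + 616*I*sqrt(22)/3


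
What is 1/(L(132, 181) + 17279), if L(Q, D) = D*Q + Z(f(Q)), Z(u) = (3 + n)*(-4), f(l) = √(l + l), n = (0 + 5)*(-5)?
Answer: 1/41259 ≈ 2.4237e-5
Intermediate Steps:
n = -25 (n = 5*(-5) = -25)
f(l) = √2*√l (f(l) = √(2*l) = √2*√l)
Z(u) = 88 (Z(u) = (3 - 25)*(-4) = -22*(-4) = 88)
L(Q, D) = 88 + D*Q (L(Q, D) = D*Q + 88 = 88 + D*Q)
1/(L(132, 181) + 17279) = 1/((88 + 181*132) + 17279) = 1/((88 + 23892) + 17279) = 1/(23980 + 17279) = 1/41259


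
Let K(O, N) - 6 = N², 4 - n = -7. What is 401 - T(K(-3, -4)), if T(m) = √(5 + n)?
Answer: 397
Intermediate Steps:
n = 11 (n = 4 - 1*(-7) = 4 + 7 = 11)
K(O, N) = 6 + N²
T(m) = 4 (T(m) = √(5 + 11) = √16 = 4)
401 - T(K(-3, -4)) = 401 - 1*4 = 401 - 4 = 397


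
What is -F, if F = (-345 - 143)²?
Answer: -238144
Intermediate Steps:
F = 238144 (F = (-488)² = 238144)
-F = -1*238144 = -238144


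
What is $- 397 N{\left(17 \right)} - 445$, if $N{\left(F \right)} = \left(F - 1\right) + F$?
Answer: $-13546$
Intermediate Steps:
$N{\left(F \right)} = -1 + 2 F$ ($N{\left(F \right)} = \left(-1 + F\right) + F = -1 + 2 F$)
$- 397 N{\left(17 \right)} - 445 = - 397 \left(-1 + 2 \cdot 17\right) - 445 = - 397 \left(-1 + 34\right) - 445 = \left(-397\right) 33 - 445 = -13101 - 445 = -13546$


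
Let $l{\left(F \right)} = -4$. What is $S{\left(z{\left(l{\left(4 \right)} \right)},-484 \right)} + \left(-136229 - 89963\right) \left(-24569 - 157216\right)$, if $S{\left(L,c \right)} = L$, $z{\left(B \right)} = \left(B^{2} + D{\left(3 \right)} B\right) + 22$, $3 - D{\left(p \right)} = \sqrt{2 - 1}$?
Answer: $41118312750$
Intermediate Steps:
$D{\left(p \right)} = 2$ ($D{\left(p \right)} = 3 - \sqrt{2 - 1} = 3 - \sqrt{1} = 3 - 1 = 2$)
$z{\left(B \right)} = 22 + B^{2} + 2 B$ ($z{\left(B \right)} = \left(B^{2} + 2 B\right) + 22 = 22 + B^{2} + 2 B$)
$S{\left(z{\left(l{\left(4 \right)} \right)},-484 \right)} + \left(-136229 - 89963\right) \left(-24569 - 157216\right) = \left(22 + \left(-4\right)^{2} + 2 \left(-4\right)\right) + \left(-136229 - 89963\right) \left(-24569 - 157216\right) = \left(22 + 16 - 8\right) - -41118312720 = 30 + 41118312720 = 41118312750$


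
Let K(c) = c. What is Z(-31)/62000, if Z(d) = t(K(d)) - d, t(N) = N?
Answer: 0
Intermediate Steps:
Z(d) = 0 (Z(d) = d - d = 0)
Z(-31)/62000 = 0/62000 = 0*(1/62000) = 0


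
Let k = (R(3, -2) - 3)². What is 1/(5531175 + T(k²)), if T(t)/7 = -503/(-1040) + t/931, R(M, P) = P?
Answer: 138320/765073244293 ≈ 1.8079e-7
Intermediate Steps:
k = 25 (k = (-2 - 3)² = (-5)² = 25)
T(t) = 3521/1040 + t/133 (T(t) = 7*(-503/(-1040) + t/931) = 7*(-503*(-1/1040) + t*(1/931)) = 7*(503/1040 + t/931) = 3521/1040 + t/133)
1/(5531175 + T(k²)) = 1/(5531175 + (3521/1040 + (1/133)*25²)) = 1/(5531175 + (3521/1040 + (1/133)*625)) = 1/(5531175 + (3521/1040 + 625/133)) = 1/(5531175 + 1118293/138320) = 1/(765073244293/138320) = 138320/765073244293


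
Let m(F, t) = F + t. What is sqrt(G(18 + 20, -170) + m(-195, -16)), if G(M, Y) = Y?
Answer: I*sqrt(381) ≈ 19.519*I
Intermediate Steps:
sqrt(G(18 + 20, -170) + m(-195, -16)) = sqrt(-170 + (-195 - 16)) = sqrt(-170 - 211) = sqrt(-381) = I*sqrt(381)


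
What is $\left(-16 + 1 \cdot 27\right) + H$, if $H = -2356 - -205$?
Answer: $-2140$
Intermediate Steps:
$H = -2151$ ($H = -2356 + 205 = -2151$)
$\left(-16 + 1 \cdot 27\right) + H = \left(-16 + 1 \cdot 27\right) - 2151 = \left(-16 + 27\right) - 2151 = 11 - 2151 = -2140$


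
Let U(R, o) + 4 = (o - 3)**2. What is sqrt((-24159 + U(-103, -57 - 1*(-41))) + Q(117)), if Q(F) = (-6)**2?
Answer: I*sqrt(23766) ≈ 154.16*I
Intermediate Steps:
U(R, o) = -4 + (-3 + o)**2 (U(R, o) = -4 + (o - 3)**2 = -4 + (-3 + o)**2)
Q(F) = 36
sqrt((-24159 + U(-103, -57 - 1*(-41))) + Q(117)) = sqrt((-24159 + (-4 + (-3 + (-57 - 1*(-41)))**2)) + 36) = sqrt((-24159 + (-4 + (-3 + (-57 + 41))**2)) + 36) = sqrt((-24159 + (-4 + (-3 - 16)**2)) + 36) = sqrt((-24159 + (-4 + (-19)**2)) + 36) = sqrt((-24159 + (-4 + 361)) + 36) = sqrt((-24159 + 357) + 36) = sqrt(-23802 + 36) = sqrt(-23766) = I*sqrt(23766)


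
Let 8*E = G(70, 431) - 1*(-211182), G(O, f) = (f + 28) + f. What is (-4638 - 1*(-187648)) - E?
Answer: 156501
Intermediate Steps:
G(O, f) = 28 + 2*f (G(O, f) = (28 + f) + f = 28 + 2*f)
E = 26509 (E = ((28 + 2*431) - 1*(-211182))/8 = ((28 + 862) + 211182)/8 = (890 + 211182)/8 = (⅛)*212072 = 26509)
(-4638 - 1*(-187648)) - E = (-4638 - 1*(-187648)) - 1*26509 = (-4638 + 187648) - 26509 = 183010 - 26509 = 156501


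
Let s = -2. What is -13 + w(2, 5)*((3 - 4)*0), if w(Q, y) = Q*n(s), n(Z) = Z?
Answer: -13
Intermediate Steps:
w(Q, y) = -2*Q (w(Q, y) = Q*(-2) = -2*Q)
-13 + w(2, 5)*((3 - 4)*0) = -13 + (-2*2)*((3 - 4)*0) = -13 - (-4)*0 = -13 - 4*0 = -13 + 0 = -13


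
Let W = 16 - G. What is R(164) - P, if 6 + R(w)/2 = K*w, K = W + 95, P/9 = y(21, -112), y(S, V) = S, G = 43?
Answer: 22103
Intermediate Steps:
W = -27 (W = 16 - 1*43 = 16 - 43 = -27)
P = 189 (P = 9*21 = 189)
K = 68 (K = -27 + 95 = 68)
R(w) = -12 + 136*w (R(w) = -12 + 2*(68*w) = -12 + 136*w)
R(164) - P = (-12 + 136*164) - 1*189 = (-12 + 22304) - 189 = 22292 - 189 = 22103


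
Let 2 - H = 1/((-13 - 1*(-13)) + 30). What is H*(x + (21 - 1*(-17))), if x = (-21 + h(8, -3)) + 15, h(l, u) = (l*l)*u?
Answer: -944/3 ≈ -314.67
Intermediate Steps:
h(l, u) = u*l² (h(l, u) = l²*u = u*l²)
x = -198 (x = (-21 - 3*8²) + 15 = (-21 - 3*64) + 15 = (-21 - 192) + 15 = -213 + 15 = -198)
H = 59/30 (H = 2 - 1/((-13 - 1*(-13)) + 30) = 2 - 1/((-13 + 13) + 30) = 2 - 1/(0 + 30) = 2 - 1/30 = 59/30 ≈ 1.9667)
H*(x + (21 - 1*(-17))) = 59*(-198 + (21 - 1*(-17)))/30 = 59*(-198 + (21 + 17))/30 = 59*(-198 + 38)/30 = (59/30)*(-160) = -944/3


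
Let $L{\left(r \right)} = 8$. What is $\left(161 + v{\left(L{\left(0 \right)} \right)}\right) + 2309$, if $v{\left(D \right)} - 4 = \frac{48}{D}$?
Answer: $2480$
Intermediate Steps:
$v{\left(D \right)} = 4 + \frac{48}{D}$
$\left(161 + v{\left(L{\left(0 \right)} \right)}\right) + 2309 = \left(161 + \left(4 + \frac{48}{8}\right)\right) + 2309 = \left(161 + \left(4 + 48 \cdot \frac{1}{8}\right)\right) + 2309 = \left(161 + \left(4 + 6\right)\right) + 2309 = \left(161 + 10\right) + 2309 = 171 + 2309 = 2480$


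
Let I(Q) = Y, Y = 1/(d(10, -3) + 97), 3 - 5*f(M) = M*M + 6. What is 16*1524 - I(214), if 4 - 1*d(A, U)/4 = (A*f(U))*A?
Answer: 26164031/1073 ≈ 24384.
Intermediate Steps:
f(M) = -⅗ - M²/5 (f(M) = ⅗ - (M*M + 6)/5 = ⅗ - (M² + 6)/5 = ⅗ - (6 + M²)/5 = ⅗ + (-6/5 - M²/5) = -⅗ - M²/5)
d(A, U) = 16 - 4*A²*(-⅗ - U²/5) (d(A, U) = 16 - 4*A*(-⅗ - U²/5)*A = 16 - 4*A²*(-⅗ - U²/5))
Y = 1/1073 (Y = 1/((16 + (⅘)*10²*(3 + (-3)²)) + 97) = 1/((16 + (⅘)*100*(3 + 9)) + 97) = 1/((16 + (⅘)*100*12) + 97) = 1/((16 + 960) + 97) = 1/(976 + 97) = 1/1073 ≈ 0.00093197)
I(Q) = 1/1073
16*1524 - I(214) = 16*1524 - 1*1/1073 = 24384 - 1/1073 = 26164031/1073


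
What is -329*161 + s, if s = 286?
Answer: -52683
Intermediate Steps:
-329*161 + s = -329*161 + 286 = -52969 + 286 = -52683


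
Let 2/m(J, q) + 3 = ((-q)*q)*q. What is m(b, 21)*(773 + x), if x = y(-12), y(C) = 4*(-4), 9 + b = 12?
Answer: -757/4632 ≈ -0.16343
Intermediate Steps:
b = 3 (b = -9 + 12 = 3)
y(C) = -16
m(J, q) = 2/(-3 - q**3) (m(J, q) = 2/(-3 + ((-q)*q)*q) = 2/(-3 + (-q**2)*q) = 2/(-3 - q**3))
x = -16
m(b, 21)*(773 + x) = (-2/(3 + 21**3))*(773 - 16) = -2/(3 + 9261)*757 = -2/9264*757 = -2*1/9264*757 = -1/4632*757 = -757/4632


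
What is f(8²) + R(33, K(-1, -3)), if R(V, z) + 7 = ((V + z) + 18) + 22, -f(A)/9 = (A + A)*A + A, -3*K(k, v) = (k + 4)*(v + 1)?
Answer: -74236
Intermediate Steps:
K(k, v) = -(1 + v)*(4 + k)/3 (K(k, v) = -(k + 4)*(v + 1)/3 = -(4 + k)*(1 + v)/3 = -(1 + v)*(4 + k)/3)
f(A) = -18*A² - 9*A (f(A) = -9*((A + A)*A + A) = -9*((2*A)*A + A) = -9*(2*A² + A) = -9*(A + 2*A²) = -18*A² - 9*A)
R(V, z) = 33 + V + z (R(V, z) = -7 + (((V + z) + 18) + 22) = -7 + ((18 + V + z) + 22) = -7 + (40 + V + z) = 33 + V + z)
f(8²) + R(33, K(-1, -3)) = -9*8²*(1 + 2*8²) + (33 + 33 + (-4/3 - 4/3*(-3) - ⅓*(-1) - ⅓*(-1)*(-3))) = -9*64*(1 + 2*64) + (33 + 33 + (-4/3 + 4 + ⅓ - 1)) = -9*64*(1 + 128) + (33 + 33 + 2) = -9*64*129 + 68 = -74304 + 68 = -74236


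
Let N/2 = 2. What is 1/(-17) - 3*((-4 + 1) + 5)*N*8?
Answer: -3265/17 ≈ -192.06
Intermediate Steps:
N = 4 (N = 2*2 = 4)
1/(-17) - 3*((-4 + 1) + 5)*N*8 = 1/(-17) - 3*((-4 + 1) + 5)*4*8 = -1/17 - 3*(-3 + 5)*4*8 = -1/17 - 6*4*8 = -1/17 - 3*8*8 = -1/17 - 24*8 = -1/17 - 192 = -3265/17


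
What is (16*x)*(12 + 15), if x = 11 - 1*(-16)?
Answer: 11664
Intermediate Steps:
x = 27 (x = 11 + 16 = 27)
(16*x)*(12 + 15) = (16*27)*(12 + 15) = 432*27 = 11664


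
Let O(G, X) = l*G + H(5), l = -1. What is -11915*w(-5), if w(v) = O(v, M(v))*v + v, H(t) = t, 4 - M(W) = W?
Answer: 655325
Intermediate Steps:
M(W) = 4 - W
O(G, X) = 5 - G (O(G, X) = -G + 5 = 5 - G)
w(v) = v + v*(5 - v) (w(v) = (5 - v)*v + v = v*(5 - v) + v = v + v*(5 - v))
-11915*w(-5) = -(-59575)*(6 - 1*(-5)) = -(-59575)*(6 + 5) = -(-59575)*11 = -11915*(-55) = 655325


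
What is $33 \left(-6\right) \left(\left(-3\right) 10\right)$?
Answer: $5940$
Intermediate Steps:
$33 \left(-6\right) \left(\left(-3\right) 10\right) = \left(-198\right) \left(-30\right) = 5940$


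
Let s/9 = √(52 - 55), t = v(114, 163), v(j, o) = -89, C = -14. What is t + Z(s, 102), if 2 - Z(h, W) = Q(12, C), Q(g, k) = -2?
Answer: -85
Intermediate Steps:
t = -89
s = 9*I*√3 (s = 9*√(52 - 55) = 9*√(-3) = 9*(I*√3) = 9*I*√3 ≈ 15.588*I)
Z(h, W) = 4 (Z(h, W) = 2 - 1*(-2) = 2 + 2 = 4)
t + Z(s, 102) = -89 + 4 = -85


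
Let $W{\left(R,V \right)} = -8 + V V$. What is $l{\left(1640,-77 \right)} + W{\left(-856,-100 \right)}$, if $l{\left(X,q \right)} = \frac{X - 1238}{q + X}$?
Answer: $\frac{5205966}{521} \approx 9992.3$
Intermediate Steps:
$W{\left(R,V \right)} = -8 + V^{2}$
$l{\left(X,q \right)} = \frac{-1238 + X}{X + q}$
$l{\left(1640,-77 \right)} + W{\left(-856,-100 \right)} = \frac{-1238 + 1640}{1640 - 77} - \left(8 - \left(-100\right)^{2}\right) = \frac{1}{1563} \cdot 402 + \left(-8 + 10000\right) = \frac{1}{1563} \cdot 402 + 9992 = \frac{134}{521} + 9992 = \frac{5205966}{521}$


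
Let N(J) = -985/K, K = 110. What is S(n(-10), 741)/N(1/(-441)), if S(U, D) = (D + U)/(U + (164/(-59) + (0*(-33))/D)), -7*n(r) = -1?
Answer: 612184/19503 ≈ 31.389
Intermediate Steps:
n(r) = 1/7 (n(r) = -1/7*(-1) = 1/7)
N(J) = -197/22 (N(J) = -985/110 = -985*1/110 = -197/22)
S(U, D) = (D + U)/(-164/59 + U) (S(U, D) = (D + U)/(U + (164*(-1/59) + 0/D)) = (D + U)/(U + (-164/59 + 0)) = (D + U)/(U - 164/59) = (D + U)/(-164/59 + U))
S(n(-10), 741)/N(1/(-441)) = (59*(741 + 1/7)/(-164 + 59*(1/7)))/(-197/22) = (59*(5188/7)/(-164 + 59/7))*(-22/197) = (59*(5188/7)/(-1089/7))*(-22/197) = (59*(-7/1089)*(5188/7))*(-22/197) = -306092/1089*(-22/197) = 612184/19503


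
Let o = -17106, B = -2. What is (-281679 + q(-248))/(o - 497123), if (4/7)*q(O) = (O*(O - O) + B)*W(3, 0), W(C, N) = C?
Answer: 563379/1028458 ≈ 0.54779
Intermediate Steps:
q(O) = -21/2 (q(O) = 7*((O*(O - O) - 2)*3)/4 = 7*((O*0 - 2)*3)/4 = 7*((0 - 2)*3)/4 = 7*(-2*3)/4 = (7/4)*(-6) = -21/2)
(-281679 + q(-248))/(o - 497123) = (-281679 - 21/2)/(-17106 - 497123) = -563379/2/(-514229) = -563379/2*(-1/514229) = 563379/1028458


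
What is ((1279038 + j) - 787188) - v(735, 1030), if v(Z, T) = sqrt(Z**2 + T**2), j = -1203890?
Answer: -712040 - 5*sqrt(64045) ≈ -7.1331e+5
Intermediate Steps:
v(Z, T) = sqrt(T**2 + Z**2)
((1279038 + j) - 787188) - v(735, 1030) = ((1279038 - 1203890) - 787188) - sqrt(1030**2 + 735**2) = (75148 - 787188) - sqrt(1060900 + 540225) = -712040 - sqrt(1601125) = -712040 - 5*sqrt(64045)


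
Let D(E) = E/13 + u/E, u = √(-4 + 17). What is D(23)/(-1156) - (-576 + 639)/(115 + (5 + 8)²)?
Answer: -59581/266747 - √13/26588 ≈ -0.22350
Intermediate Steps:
u = √13 ≈ 3.6056
D(E) = E/13 + √13/E
D(23)/(-1156) - (-576 + 639)/(115 + (5 + 8)²) = ((1/13)*23 + √13/23)/(-1156) - (-576 + 639)/(115 + (5 + 8)²) = (23/13 + √13*(1/23))*(-1/1156) - 63/(115 + 13²) = (23/13 + √13/23)*(-1/1156) - 63/(115 + 169) = (-23/15028 - √13/26588) - 63/284 = -59581/266747 - √13/26588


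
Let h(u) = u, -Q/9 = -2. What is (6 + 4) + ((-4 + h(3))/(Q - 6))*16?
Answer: 26/3 ≈ 8.6667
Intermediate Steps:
Q = 18 (Q = -9*(-2) = 18)
(6 + 4) + ((-4 + h(3))/(Q - 6))*16 = (6 + 4) + ((-4 + 3)/(18 - 6))*16 = 10 - 1/12*16 = 10 - 4/3 = 26/3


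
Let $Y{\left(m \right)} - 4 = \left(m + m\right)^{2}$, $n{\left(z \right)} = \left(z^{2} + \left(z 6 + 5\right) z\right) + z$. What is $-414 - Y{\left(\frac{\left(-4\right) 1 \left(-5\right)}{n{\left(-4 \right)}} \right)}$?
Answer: $- \frac{50603}{121} \approx -418.21$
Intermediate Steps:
$n{\left(z \right)} = z + z^{2} + z \left(5 + 6 z\right)$ ($n{\left(z \right)} = \left(z^{2} + \left(6 z + 5\right) z\right) + z = \left(z^{2} + \left(5 + 6 z\right) z\right) + z = \left(z^{2} + z \left(5 + 6 z\right)\right) + z = z + z^{2} + z \left(5 + 6 z\right)$)
$Y{\left(m \right)} = 4 + 4 m^{2}$ ($Y{\left(m \right)} = 4 + \left(m + m\right)^{2} = 4 + \left(2 m\right)^{2} = 4 + 4 m^{2}$)
$-414 - Y{\left(\frac{\left(-4\right) 1 \left(-5\right)}{n{\left(-4 \right)}} \right)} = -414 - \left(4 + 4 \left(\frac{\left(-4\right) 1 \left(-5\right)}{\left(-4\right) \left(6 + 7 \left(-4\right)\right)}\right)^{2}\right) = -414 - \left(4 + 4 \left(\frac{\left(-4\right) \left(-5\right)}{\left(-4\right) \left(6 - 28\right)}\right)^{2}\right) = -414 - \left(4 + 4 \left(\frac{20}{\left(-4\right) \left(-22\right)}\right)^{2}\right) = -414 - \left(4 + 4 \left(\frac{20}{88}\right)^{2}\right) = -414 - \left(4 + 4 \left(20 \cdot \frac{1}{88}\right)^{2}\right) = -414 - \left(4 + 4 \left(\frac{5}{22}\right)^{2}\right) = -414 - \left(4 + 4 \cdot \frac{25}{484}\right) = -414 - \left(4 + \frac{25}{121}\right) = -414 - \frac{509}{121} = - \frac{50603}{121}$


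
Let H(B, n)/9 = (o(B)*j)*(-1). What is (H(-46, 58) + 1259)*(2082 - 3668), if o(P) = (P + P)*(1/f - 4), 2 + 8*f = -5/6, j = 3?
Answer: 423051226/17 ≈ 2.4885e+7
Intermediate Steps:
f = -17/48 (f = -¼ + (-5/6)/8 = -¼ + (-5*⅙)/8 = -¼ + (⅛)*(-⅚) = -¼ - 5/48 = -17/48 ≈ -0.35417)
o(P) = -232*P/17 (o(P) = (P + P)*(1/(-17/48) - 4) = (2*P)*(-48/17 - 4) = (2*P)*(-116/17) = -232*P/17)
H(B, n) = 6264*B/17 (H(B, n) = 9*((-232*B/17*3)*(-1)) = 9*(-696*B/17*(-1)) = 9*(696*B/17) = 6264*B/17)
(H(-46, 58) + 1259)*(2082 - 3668) = ((6264/17)*(-46) + 1259)*(2082 - 3668) = (-288144/17 + 1259)*(-1586) = -266741/17*(-1586) = 423051226/17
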